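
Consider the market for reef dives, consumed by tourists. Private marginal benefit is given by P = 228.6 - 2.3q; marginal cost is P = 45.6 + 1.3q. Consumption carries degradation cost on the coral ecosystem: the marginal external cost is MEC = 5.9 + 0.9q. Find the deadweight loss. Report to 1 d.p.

DWL = 296.4

Market equilibrium (private): 45.6 + 1.3q = 228.6 - 2.3q → q_m = 50.8333.
Social marginal benefit = demand − MEC = 222.7 - 3.2q.
Set SMB = MC: 222.7 - 3.2q = 45.6 + 1.3q → q* = 39.3556.
The loss is the area between SMB and MC from q* to q_m; with linear curves that's a triangle of height MEC(q_m).
DWL = ½ × 11.4777 × 51.6500 = 296.4116.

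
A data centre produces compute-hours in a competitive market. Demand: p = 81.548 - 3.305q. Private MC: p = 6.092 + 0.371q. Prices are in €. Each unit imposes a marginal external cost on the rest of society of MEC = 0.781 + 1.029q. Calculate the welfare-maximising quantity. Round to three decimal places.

Social marginal cost = private MC + MEC = 6.873 + 1.400q.
Set SMC = demand: 6.873 + 1.400q = 81.548 - 3.305q → q* = 15.8714.

q* = 15.871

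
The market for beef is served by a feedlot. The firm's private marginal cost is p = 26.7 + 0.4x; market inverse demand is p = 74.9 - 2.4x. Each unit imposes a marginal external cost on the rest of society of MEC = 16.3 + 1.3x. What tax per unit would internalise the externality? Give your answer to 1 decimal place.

tax = 26.4 per unit

Social marginal cost = private MC + MEC = 43.0 + 1.7x.
Set SMC = demand: 43.0 + 1.7x = 74.9 - 2.4x → x* = 7.7805.
The Pigouvian tax equals MEC at x*: 16.3 + 1.3×7.7805 = 26.4147.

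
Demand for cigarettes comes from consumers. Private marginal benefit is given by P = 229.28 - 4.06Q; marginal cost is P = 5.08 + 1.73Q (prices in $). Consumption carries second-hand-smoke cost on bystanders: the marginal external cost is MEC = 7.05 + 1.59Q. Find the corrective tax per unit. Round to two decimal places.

Social marginal benefit = demand − MEC = 222.23 - 5.65Q.
Set SMB = MC: 222.23 - 5.65Q = 5.08 + 1.73Q → Q* = 29.4241.
The Pigouvian tax equals MEC at Q*: 7.05 + 1.59×29.4241 = 53.8343.

tax = $53.83 per unit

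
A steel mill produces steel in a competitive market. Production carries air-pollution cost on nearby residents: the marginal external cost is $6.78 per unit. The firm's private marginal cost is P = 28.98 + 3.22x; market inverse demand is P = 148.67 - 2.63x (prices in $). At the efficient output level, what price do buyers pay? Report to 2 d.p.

P = $97.91

Social marginal cost = private MC + MEC = 35.76 + 3.22x.
Set SMC = demand: 35.76 + 3.22x = 148.67 - 2.63x → x* = 19.3009.
Consumer price on the demand curve at x*: 148.67 − 2.63×19.3009 = 97.9086.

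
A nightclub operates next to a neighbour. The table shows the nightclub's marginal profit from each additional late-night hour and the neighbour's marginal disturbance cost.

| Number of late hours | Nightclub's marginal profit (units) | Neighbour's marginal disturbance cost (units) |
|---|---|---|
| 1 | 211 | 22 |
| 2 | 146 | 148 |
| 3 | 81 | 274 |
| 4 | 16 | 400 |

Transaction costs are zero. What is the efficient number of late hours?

Bargaining reaches the level where marginal profit last exceeds marginal disturbance cost.
That holds through level 1 (211 ≥ 22) but not at 2 (146 < 148).

1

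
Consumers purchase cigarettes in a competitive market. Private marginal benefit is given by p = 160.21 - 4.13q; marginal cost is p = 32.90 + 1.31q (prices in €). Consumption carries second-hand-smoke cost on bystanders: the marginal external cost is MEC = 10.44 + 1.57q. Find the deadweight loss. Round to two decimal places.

Market equilibrium (private): 32.90 + 1.31q = 160.21 - 4.13q → q_m = 23.4026.
Social marginal benefit = demand − MEC = 149.77 - 5.70q.
Set SMB = MC: 149.77 - 5.70q = 32.90 + 1.31q → q* = 16.6719.
Between q* and q_m the wedge MC − SMB runs linearly from 0 to MEC(q_m), so the loss is a triangle.
DWL = ½ × 6.7307 × 47.1820 = 158.7839.

DWL = €158.78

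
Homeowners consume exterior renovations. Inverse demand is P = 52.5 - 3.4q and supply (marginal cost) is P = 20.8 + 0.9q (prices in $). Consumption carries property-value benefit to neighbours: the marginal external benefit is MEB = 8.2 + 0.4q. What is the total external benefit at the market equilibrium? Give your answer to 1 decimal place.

$71.3

Market equilibrium (private): 20.8 + 0.9q = 52.5 - 3.4q → q_m = 7.3721.
Total external benefit = ∫₀^{q_m} (8.2 + 0.4q) dq = 8.2×7.3721 + ½×0.4×7.3721² = 71.3208.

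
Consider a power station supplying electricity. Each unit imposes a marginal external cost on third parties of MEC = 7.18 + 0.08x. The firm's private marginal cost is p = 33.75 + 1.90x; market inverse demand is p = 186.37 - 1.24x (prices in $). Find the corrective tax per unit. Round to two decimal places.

tax = $10.79 per unit

Social marginal cost = private MC + MEC = 40.93 + 1.98x.
Set SMC = demand: 40.93 + 1.98x = 186.37 - 1.24x → x* = 45.1677.
The Pigouvian tax equals MEC at x*: 7.18 + 0.08×45.1677 = 10.7934.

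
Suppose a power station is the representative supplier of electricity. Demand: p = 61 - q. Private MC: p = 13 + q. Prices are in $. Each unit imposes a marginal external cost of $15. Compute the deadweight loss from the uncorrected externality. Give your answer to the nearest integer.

DWL = $56

Market equilibrium (private): 13 + q = 61 - q → q_m = 24.0000.
Social marginal cost = private MC + MEC = 28 + q.
Set SMC = demand: 28 + q = 61 - q → q* = 16.5000.
Between q* and q_m the wedge SMC − demand runs linearly from 0 to MEC(q_m), so the loss is a triangle.
DWL = ½ × 7.5000 × 15.0000 = 56.2500.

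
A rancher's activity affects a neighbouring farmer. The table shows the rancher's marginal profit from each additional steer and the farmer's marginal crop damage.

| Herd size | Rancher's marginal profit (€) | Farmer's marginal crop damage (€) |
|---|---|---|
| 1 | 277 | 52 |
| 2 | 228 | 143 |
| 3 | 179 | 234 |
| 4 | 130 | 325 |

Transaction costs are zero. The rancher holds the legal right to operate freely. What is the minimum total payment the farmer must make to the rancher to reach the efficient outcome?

€309

Left alone the rancher would choose level 4 (marginal profit stays positive).
Efficient level: k* = 2 (marginal profit ≥ marginal crop damage through 2).
The farmer must at least cover the rancher's forgone profit from cutting 4→2: 179 + 130 = 309.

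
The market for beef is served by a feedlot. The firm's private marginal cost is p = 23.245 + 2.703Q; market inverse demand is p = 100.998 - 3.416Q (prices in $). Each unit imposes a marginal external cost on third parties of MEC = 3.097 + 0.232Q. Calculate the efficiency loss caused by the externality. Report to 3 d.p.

Market equilibrium (private): 23.245 + 2.703Q = 100.998 - 3.416Q → Q_m = 12.7068.
Social marginal cost = private MC + MEC = 26.342 + 2.935Q.
Set SMC = demand: 26.342 + 2.935Q = 100.998 - 3.416Q → Q* = 11.7550.
The loss is the area between SMC and demand from Q* to Q_m; with linear curves that's a triangle of height MEC(Q_m).
DWL = ½ × 0.9518 × 6.0450 = 2.8768.

DWL = $2.877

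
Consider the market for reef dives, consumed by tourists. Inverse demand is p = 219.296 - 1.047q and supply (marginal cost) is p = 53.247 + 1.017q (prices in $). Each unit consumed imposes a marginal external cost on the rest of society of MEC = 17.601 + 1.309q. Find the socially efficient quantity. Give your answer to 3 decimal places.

q* = 44.011

Social marginal benefit = demand − MEC = 201.695 - 2.356q.
Set SMB = MC: 201.695 - 2.356q = 53.247 + 1.017q → q* = 44.0107.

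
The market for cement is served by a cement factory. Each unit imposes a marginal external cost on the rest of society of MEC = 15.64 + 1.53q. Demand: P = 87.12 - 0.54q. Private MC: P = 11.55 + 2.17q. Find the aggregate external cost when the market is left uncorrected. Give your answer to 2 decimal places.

1031.00

Market equilibrium (private): 11.55 + 2.17q = 87.12 - 0.54q → q_m = 27.8856.
Total external cost = ∫₀^{q_m} (15.64 + 1.53q) dq = 15.64×27.8856 + ½×1.53×27.8856² = 1030.9999.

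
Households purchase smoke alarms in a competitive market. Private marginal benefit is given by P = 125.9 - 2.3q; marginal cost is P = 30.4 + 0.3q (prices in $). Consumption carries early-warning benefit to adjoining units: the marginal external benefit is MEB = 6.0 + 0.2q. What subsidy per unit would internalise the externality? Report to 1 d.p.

subsidy = $14.5 per unit

Social marginal benefit = demand + MEB = 131.9 - 2.1q.
Set SMB = MC: 131.9 - 2.1q = 30.4 + 0.3q → q* = 42.2917.
The Pigouvian subsidy equals MEB at q*: 6.0 + 0.2×42.2917 = 14.4583.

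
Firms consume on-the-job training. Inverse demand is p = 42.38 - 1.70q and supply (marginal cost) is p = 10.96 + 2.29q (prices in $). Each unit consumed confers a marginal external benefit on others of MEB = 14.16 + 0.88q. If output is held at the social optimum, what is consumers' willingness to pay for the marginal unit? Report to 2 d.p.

P = $17.46

Social marginal benefit = demand + MEB = 56.54 - 0.82q.
Set SMB = MC: 56.54 - 0.82q = 10.96 + 2.29q → q* = 14.6559.
Consumer price on the demand curve at q*: 42.38 − 1.70×14.6559 = 17.4650.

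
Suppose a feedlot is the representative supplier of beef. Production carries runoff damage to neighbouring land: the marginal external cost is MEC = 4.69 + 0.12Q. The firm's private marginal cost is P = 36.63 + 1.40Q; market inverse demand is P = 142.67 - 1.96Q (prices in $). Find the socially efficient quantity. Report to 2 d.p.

Q* = 29.12

Social marginal cost = private MC + MEC = 41.32 + 1.52Q.
Set SMC = demand: 41.32 + 1.52Q = 142.67 - 1.96Q → Q* = 29.1236.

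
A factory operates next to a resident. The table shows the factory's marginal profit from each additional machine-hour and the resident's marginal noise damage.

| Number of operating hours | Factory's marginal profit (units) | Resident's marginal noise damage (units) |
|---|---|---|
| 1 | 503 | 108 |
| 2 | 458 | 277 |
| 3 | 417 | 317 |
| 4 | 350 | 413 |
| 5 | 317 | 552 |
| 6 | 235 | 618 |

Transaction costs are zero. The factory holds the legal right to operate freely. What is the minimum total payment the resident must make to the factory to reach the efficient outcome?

Left alone the factory would choose level 6 (marginal profit stays positive).
Efficient level: k* = 3 (marginal profit ≥ marginal noise damage through 3).
The resident must at least cover the factory's forgone profit from cutting 6→3: 350 + 317 + 235 = 902.

902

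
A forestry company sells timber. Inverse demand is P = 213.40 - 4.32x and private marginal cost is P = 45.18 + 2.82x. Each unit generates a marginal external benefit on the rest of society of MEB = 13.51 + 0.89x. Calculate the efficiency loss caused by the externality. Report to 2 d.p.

DWL = 95.10

Market equilibrium (private): 45.18 + 2.82x = 213.40 - 4.32x → x_m = 23.5602.
Social marginal cost = private MC − MEB = 31.67 + 1.93x.
Set SMC = demand: 31.67 + 1.93x = 213.40 - 4.32x → x* = 29.0768.
The loss is the area between SMC and demand from x* to x_m; with linear curves that's a triangle of height MEB(x_m).
DWL = ½ × 5.5166 × 34.4786 = 95.1023.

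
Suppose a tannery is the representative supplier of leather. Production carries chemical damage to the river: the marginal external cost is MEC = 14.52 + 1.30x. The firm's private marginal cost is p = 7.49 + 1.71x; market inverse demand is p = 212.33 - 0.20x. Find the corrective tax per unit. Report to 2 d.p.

tax = 91.60 per unit

Social marginal cost = private MC + MEC = 22.01 + 3.01x.
Set SMC = demand: 22.01 + 3.01x = 212.33 - 0.20x → x* = 59.2897.
The Pigouvian tax equals MEC at x*: 14.52 + 1.30×59.2897 = 91.5966.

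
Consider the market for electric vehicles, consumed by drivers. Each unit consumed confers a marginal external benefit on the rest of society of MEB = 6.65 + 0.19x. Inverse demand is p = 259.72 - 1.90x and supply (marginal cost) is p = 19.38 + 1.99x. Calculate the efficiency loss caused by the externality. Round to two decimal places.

DWL = 45.70

Market equilibrium (private): 19.38 + 1.99x = 259.72 - 1.90x → x_m = 61.7841.
Social marginal benefit = demand + MEB = 266.37 - 1.71x.
Set SMB = MC: 266.37 - 1.71x = 19.38 + 1.99x → x* = 66.7541.
Between x* and x_m the wedge SMB − MC runs linearly from 0 to MEB(x_m), so the loss is a triangle.
DWL = ½ × 4.9700 × 18.3890 = 45.6967.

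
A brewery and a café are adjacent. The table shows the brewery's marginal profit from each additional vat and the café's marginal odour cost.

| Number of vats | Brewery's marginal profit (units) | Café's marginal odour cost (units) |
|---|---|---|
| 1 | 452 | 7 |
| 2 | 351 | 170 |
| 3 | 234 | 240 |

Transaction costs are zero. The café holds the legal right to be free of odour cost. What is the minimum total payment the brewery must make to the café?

177

Efficient level: marginal profit ≥ marginal odour cost through level 2, so k* = 2.
With the café holding the right, the brewery must at least compensate total damage at k*: 7 + 170 = 177.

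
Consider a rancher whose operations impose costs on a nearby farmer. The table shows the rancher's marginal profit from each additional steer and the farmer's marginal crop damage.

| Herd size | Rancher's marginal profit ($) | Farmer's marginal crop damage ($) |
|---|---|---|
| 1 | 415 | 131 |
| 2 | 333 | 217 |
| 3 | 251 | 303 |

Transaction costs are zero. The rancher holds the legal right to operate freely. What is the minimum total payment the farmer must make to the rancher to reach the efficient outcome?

Left alone the rancher would choose level 3 (marginal profit stays positive).
Efficient level: k* = 2 (marginal profit ≥ marginal crop damage through 2).
The farmer must at least cover the rancher's forgone profit from cutting 3→2: 251 = 251.

$251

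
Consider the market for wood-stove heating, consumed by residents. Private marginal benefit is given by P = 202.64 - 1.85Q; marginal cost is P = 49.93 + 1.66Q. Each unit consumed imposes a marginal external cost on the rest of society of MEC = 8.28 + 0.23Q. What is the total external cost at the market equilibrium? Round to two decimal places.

577.92

Market equilibrium (private): 49.93 + 1.66Q = 202.64 - 1.85Q → Q_m = 43.5071.
Total external cost = ∫₀^{Q_m} (8.28 + 0.23Q) dQ = 8.28×43.5071 + ½×0.23×43.5071² = 577.9186.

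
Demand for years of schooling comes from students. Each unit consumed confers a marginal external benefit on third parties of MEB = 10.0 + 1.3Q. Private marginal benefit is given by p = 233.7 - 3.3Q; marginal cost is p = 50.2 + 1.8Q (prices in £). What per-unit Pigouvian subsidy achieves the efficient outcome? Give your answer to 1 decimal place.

subsidy = £76.2 per unit

Social marginal benefit = demand + MEB = 243.7 - 2.0Q.
Set SMB = MC: 243.7 - 2.0Q = 50.2 + 1.8Q → Q* = 50.9211.
The Pigouvian subsidy equals MEB at Q*: 10.0 + 1.3×50.9211 = 76.1974.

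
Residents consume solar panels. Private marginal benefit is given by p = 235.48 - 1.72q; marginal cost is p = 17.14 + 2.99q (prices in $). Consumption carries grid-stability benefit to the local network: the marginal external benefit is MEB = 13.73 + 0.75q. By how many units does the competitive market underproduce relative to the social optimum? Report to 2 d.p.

12.25 units

Market equilibrium (private): 17.14 + 2.99q = 235.48 - 1.72q → q_m = 46.3567.
Social marginal benefit = demand + MEB = 249.21 - 0.97q.
Set SMB = MC: 249.21 - 0.97q = 17.14 + 2.99q → q* = 58.6035.
Gap = |46.3567 − 58.6035| = 12.2468.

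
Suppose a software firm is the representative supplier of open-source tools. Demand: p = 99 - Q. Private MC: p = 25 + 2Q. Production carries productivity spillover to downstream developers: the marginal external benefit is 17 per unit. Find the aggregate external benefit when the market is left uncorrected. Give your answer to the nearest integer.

419

Market equilibrium (private): 25 + 2Q = 99 - Q → Q_m = 24.6667.
Total external benefit = MEB × Q_m = 17 × 24.6667 = 419.3339.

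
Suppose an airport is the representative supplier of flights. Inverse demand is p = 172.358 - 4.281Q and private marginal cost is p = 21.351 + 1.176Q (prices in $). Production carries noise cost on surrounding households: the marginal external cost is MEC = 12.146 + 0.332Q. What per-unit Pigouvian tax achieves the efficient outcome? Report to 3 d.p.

tax = $20.110 per unit

Social marginal cost = private MC + MEC = 33.497 + 1.508Q.
Set SMC = demand: 33.497 + 1.508Q = 172.358 - 4.281Q → Q* = 23.9870.
The Pigouvian tax equals MEC at Q*: 12.146 + 0.332×23.9870 = 20.1097.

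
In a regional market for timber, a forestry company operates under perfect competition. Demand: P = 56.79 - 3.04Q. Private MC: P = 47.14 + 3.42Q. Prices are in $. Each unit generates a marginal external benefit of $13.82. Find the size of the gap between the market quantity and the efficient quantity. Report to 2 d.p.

2.14 units

Market equilibrium (private): 47.14 + 3.42Q = 56.79 - 3.04Q → Q_m = 1.4938.
Social marginal cost = private MC − MEB = 33.32 + 3.42Q.
Set SMC = demand: 33.32 + 3.42Q = 56.79 - 3.04Q → Q* = 3.6331.
Gap = |1.4938 − 3.6331| = 2.1393.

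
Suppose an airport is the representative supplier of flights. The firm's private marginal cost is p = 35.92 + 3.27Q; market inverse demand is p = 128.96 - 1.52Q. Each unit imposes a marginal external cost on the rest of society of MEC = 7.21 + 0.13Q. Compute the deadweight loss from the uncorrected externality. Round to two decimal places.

DWL = 9.63

Market equilibrium (private): 35.92 + 3.27Q = 128.96 - 1.52Q → Q_m = 19.4238.
Social marginal cost = private MC + MEC = 43.13 + 3.40Q.
Set SMC = demand: 43.13 + 3.40Q = 128.96 - 1.52Q → Q* = 17.4451.
The welfare-loss triangle has base |Q_m − Q*| and height MEC(Q_m) (the vertical gap between SMC and demand is zero at Q* and MEC at Q_m).
DWL = ½ × 1.9787 × 9.7351 = 9.6314.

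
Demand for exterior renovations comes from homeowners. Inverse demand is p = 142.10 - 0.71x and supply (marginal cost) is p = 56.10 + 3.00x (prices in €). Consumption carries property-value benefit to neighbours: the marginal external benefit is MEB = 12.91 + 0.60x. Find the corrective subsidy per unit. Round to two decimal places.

subsidy = €31.99 per unit

Social marginal benefit = demand + MEB = 155.01 - 0.11x.
Set SMB = MC: 155.01 - 0.11x = 56.10 + 3.00x → x* = 31.8039.
The Pigouvian subsidy equals MEB at x*: 12.91 + 0.60×31.8039 = 31.9923.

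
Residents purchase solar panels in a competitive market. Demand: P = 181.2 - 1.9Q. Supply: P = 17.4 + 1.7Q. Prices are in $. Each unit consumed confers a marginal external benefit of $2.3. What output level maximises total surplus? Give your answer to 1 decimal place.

Social marginal benefit = demand + MEB = 183.5 - 1.9Q.
Set SMB = MC: 183.5 - 1.9Q = 17.4 + 1.7Q → Q* = 46.1389.

Q* = 46.1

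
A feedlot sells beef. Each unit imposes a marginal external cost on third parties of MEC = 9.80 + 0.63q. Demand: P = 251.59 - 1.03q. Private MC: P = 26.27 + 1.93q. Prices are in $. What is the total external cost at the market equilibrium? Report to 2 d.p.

$2571.26

Market equilibrium (private): 26.27 + 1.93q = 251.59 - 1.03q → q_m = 76.1216.
Total external cost = ∫₀^{q_m} (9.80 + 0.63q) dq = 9.80×76.1216 + ½×0.63×76.1216² = 2571.2585.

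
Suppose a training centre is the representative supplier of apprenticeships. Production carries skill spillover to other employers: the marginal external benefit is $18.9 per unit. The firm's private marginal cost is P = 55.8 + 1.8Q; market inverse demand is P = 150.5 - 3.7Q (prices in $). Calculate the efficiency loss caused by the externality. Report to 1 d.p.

DWL = $32.5

Market equilibrium (private): 55.8 + 1.8Q = 150.5 - 3.7Q → Q_m = 17.2182.
Social marginal cost = private MC − MEB = 36.9 + 1.8Q.
Set SMC = demand: 36.9 + 1.8Q = 150.5 - 3.7Q → Q* = 20.6545.
The welfare-loss triangle has base |Q_m − Q*| and height MEB(Q_m) (the vertical gap between SMC and demand is zero at Q* and MEB at Q_m).
DWL = ½ × 3.4363 × 18.9000 = 32.4730.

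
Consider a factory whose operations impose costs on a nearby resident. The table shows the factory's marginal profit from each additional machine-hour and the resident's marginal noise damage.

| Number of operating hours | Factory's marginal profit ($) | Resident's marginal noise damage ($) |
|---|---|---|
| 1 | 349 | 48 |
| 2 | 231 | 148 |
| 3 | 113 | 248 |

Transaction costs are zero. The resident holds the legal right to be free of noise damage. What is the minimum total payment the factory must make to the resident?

$196

Efficient level: marginal profit ≥ marginal noise damage through level 2, so k* = 2.
With the resident holding the right, the factory must at least compensate total damage at k*: 48 + 148 = 196.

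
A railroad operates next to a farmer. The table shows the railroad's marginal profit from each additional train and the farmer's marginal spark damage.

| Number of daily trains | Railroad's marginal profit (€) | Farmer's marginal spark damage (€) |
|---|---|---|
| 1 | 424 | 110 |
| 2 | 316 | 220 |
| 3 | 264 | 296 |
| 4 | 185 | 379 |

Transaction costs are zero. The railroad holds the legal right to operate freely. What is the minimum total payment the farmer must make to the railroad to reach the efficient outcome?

€449

Left alone the railroad would choose level 4 (marginal profit stays positive).
Efficient level: k* = 2 (marginal profit ≥ marginal spark damage through 2).
The farmer must at least cover the railroad's forgone profit from cutting 4→2: 264 + 185 = 449.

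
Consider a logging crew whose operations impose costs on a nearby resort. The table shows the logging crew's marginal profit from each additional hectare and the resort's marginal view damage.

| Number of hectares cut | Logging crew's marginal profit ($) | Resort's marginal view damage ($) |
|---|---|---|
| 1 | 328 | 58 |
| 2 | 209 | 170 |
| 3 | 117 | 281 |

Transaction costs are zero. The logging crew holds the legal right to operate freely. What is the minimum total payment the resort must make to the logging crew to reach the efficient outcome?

Left alone the logging crew would choose level 3 (marginal profit stays positive).
Efficient level: k* = 2 (marginal profit ≥ marginal view damage through 2).
The resort must at least cover the logging crew's forgone profit from cutting 3→2: 117 = 117.

$117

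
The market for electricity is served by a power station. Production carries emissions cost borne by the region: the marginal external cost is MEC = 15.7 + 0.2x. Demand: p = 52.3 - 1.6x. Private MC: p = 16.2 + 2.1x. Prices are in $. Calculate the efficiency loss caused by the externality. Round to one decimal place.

Market equilibrium (private): 16.2 + 2.1x = 52.3 - 1.6x → x_m = 9.7568.
Social marginal cost = private MC + MEC = 31.9 + 2.3x.
Set SMC = demand: 31.9 + 2.3x = 52.3 - 1.6x → x* = 5.2308.
Height of the DWL triangle at x_m is SMC(x_m) − demand(x_m) = MEC(x_m) = 17.6514.
DWL = ½ × 4.5260 × 17.6514 = 39.9451.

DWL = $39.9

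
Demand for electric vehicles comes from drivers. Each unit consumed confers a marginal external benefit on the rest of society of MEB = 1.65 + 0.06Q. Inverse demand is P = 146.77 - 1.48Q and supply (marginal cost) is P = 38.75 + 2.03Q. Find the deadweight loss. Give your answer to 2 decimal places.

DWL = 1.77

Market equilibrium (private): 38.75 + 2.03Q = 146.77 - 1.48Q → Q_m = 30.7749.
Social marginal benefit = demand + MEB = 148.42 - 1.42Q.
Set SMB = MC: 148.42 - 1.42Q = 38.75 + 2.03Q → Q* = 31.7884.
The welfare-loss triangle has base |Q_m − Q*| and height MEB(Q_m) (the vertical gap between SMB and MC is zero at Q* and MEB at Q_m).
DWL = ½ × 1.0135 × 3.4965 = 1.7719.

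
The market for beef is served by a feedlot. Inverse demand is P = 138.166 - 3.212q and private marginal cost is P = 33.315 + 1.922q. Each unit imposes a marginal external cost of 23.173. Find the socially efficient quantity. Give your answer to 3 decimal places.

Social marginal cost = private MC + MEC = 56.488 + 1.922q.
Set SMC = demand: 56.488 + 1.922q = 138.166 - 3.212q → q* = 15.9092.

q* = 15.909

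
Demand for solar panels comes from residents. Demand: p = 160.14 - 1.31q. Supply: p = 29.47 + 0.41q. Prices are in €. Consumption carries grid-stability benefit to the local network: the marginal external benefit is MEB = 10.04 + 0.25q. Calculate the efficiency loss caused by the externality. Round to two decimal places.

DWL = €286.70

Market equilibrium (private): 29.47 + 0.41q = 160.14 - 1.31q → q_m = 75.9709.
Social marginal benefit = demand + MEB = 170.18 - 1.06q.
Set SMB = MC: 170.18 - 1.06q = 29.47 + 0.41q → q* = 95.7211.
The welfare-loss triangle has base |q_m − q*| and height MEB(q_m) (the vertical gap between SMB and MC is zero at q* and MEB at q_m).
DWL = ½ × 19.7502 × 29.0327 = 286.7008.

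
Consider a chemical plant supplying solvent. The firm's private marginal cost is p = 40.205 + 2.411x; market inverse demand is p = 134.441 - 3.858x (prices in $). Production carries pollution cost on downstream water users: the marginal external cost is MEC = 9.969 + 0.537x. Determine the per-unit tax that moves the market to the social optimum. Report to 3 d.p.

Social marginal cost = private MC + MEC = 50.174 + 2.948x.
Set SMC = demand: 50.174 + 2.948x = 134.441 - 3.858x → x* = 12.3813.
The Pigouvian tax equals MEC at x*: 9.969 + 0.537×12.3813 = 16.6178.

tax = $16.618 per unit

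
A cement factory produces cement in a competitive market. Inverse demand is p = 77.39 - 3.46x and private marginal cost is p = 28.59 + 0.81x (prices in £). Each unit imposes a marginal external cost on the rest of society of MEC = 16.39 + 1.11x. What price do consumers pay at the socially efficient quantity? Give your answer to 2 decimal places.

P = £56.55

Social marginal cost = private MC + MEC = 44.98 + 1.92x.
Set SMC = demand: 44.98 + 1.92x = 77.39 - 3.46x → x* = 6.0242.
Consumer price on the demand curve at x*: 77.39 − 3.46×6.0242 = 56.5463.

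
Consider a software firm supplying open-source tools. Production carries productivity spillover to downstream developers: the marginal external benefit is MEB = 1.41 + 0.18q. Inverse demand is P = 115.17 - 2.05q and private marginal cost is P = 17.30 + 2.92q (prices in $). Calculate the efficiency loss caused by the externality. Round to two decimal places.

DWL = $2.56

Market equilibrium (private): 17.30 + 2.92q = 115.17 - 2.05q → q_m = 19.6922.
Social marginal cost = private MC − MEB = 15.89 + 2.74q.
Set SMC = demand: 15.89 + 2.74q = 115.17 - 2.05q → q* = 20.7265.
Height of the DWL triangle at q_m is demand(q_m) − SMC(q_m) = MEB(q_m) = 4.9546.
DWL = ½ × 1.0343 × 4.9546 = 2.5623.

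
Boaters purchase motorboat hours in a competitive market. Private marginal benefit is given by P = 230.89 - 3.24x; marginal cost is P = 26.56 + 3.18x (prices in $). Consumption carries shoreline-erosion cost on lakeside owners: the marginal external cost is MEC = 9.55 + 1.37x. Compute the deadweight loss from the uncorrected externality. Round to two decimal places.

Market equilibrium (private): 26.56 + 3.18x = 230.89 - 3.24x → x_m = 31.8271.
Social marginal benefit = demand − MEC = 221.34 - 4.61x.
Set SMB = MC: 221.34 - 4.61x = 26.56 + 3.18x → x* = 25.0039.
The welfare-loss triangle has base |x_m − x*| and height MEC(x_m) (the vertical gap between SMB and MC is zero at x* and MEC at x_m).
DWL = ½ × 6.8232 × 53.1531 = 181.3371.

DWL = $181.34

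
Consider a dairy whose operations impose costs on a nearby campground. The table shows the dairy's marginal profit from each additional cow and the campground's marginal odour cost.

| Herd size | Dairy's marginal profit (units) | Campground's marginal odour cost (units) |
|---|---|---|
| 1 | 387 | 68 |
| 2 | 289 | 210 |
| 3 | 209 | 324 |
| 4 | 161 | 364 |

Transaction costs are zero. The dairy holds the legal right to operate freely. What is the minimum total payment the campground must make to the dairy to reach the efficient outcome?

370

Left alone the dairy would choose level 4 (marginal profit stays positive).
Efficient level: k* = 2 (marginal profit ≥ marginal odour cost through 2).
The campground must at least cover the dairy's forgone profit from cutting 4→2: 209 + 161 = 370.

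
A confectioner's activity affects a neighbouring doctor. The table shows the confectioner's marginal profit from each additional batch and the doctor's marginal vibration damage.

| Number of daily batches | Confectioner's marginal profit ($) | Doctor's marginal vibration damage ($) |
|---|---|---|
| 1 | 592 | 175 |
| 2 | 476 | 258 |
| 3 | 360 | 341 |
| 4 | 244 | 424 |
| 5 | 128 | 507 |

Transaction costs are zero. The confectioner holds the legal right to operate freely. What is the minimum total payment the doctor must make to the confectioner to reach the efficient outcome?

$372

Left alone the confectioner would choose level 5 (marginal profit stays positive).
Efficient level: k* = 3 (marginal profit ≥ marginal vibration damage through 3).
The doctor must at least cover the confectioner's forgone profit from cutting 5→3: 244 + 128 = 372.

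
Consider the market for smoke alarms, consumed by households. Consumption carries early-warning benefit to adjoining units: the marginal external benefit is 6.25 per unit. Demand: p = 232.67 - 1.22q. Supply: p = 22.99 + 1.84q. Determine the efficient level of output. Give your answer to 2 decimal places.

q* = 70.57

Social marginal benefit = demand + MEB = 238.92 - 1.22q.
Set SMB = MC: 238.92 - 1.22q = 22.99 + 1.84q → q* = 70.5654.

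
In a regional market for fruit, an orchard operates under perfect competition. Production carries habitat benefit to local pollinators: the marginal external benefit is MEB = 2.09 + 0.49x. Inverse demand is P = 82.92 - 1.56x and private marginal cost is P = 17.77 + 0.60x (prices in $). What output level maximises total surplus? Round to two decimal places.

x* = 40.26

Social marginal cost = private MC − MEB = 15.68 + 0.11x.
Set SMC = demand: 15.68 + 0.11x = 82.92 - 1.56x → x* = 40.2635.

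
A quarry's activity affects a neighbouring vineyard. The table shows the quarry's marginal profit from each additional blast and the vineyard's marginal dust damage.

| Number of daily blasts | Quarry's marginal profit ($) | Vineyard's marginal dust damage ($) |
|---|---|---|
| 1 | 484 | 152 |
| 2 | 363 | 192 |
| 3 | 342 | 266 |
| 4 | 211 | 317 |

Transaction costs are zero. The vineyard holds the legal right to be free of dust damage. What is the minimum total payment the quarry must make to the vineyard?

$610

Efficient level: marginal profit ≥ marginal dust damage through level 3, so k* = 3.
With the vineyard holding the right, the quarry must at least compensate total damage at k*: 152 + 192 + 266 = 610.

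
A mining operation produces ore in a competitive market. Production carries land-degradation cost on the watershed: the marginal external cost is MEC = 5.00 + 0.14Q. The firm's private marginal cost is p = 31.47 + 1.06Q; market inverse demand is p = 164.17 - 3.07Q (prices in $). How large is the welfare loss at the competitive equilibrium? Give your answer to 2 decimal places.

DWL = $10.56

Market equilibrium (private): 31.47 + 1.06Q = 164.17 - 3.07Q → Q_m = 32.1308.
Social marginal cost = private MC + MEC = 36.47 + 1.20Q.
Set SMC = demand: 36.47 + 1.20Q = 164.17 - 3.07Q → Q* = 29.9063.
The welfare-loss triangle has base |Q_m − Q*| and height MEC(Q_m) (the vertical gap between SMC and demand is zero at Q* and MEC at Q_m).
DWL = ½ × 2.2245 × 9.4983 = 10.5645.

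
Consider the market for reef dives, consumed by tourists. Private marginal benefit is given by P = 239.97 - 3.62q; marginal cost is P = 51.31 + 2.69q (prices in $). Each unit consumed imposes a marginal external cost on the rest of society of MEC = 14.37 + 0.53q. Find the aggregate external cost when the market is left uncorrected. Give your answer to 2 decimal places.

Market equilibrium (private): 51.31 + 2.69q = 239.97 - 3.62q → q_m = 29.8986.
Total external cost = ∫₀^{q_m} (14.37 + 0.53q) dq = 14.37×29.8986 + ½×0.53×29.8986² = 666.5333.

$666.53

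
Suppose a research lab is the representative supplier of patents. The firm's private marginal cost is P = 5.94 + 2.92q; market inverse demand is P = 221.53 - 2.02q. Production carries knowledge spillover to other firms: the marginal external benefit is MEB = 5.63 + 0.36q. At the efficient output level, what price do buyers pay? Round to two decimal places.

P = 123.96

Social marginal cost = private MC − MEB = 0.31 + 2.56q.
Set SMC = demand: 0.31 + 2.56q = 221.53 - 2.02q → q* = 48.3013.
Consumer price on the demand curve at q*: 221.53 − 2.02×48.3013 = 123.9614.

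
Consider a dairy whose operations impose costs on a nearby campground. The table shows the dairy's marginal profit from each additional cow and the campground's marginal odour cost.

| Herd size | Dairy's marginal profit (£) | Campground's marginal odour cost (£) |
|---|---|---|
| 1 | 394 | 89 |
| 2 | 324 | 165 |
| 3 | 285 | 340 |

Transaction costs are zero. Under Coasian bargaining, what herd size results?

2

Bargaining reaches the level where marginal profit last exceeds marginal odour cost.
That holds through level 2 (324 ≥ 165) but not at 3 (285 < 340).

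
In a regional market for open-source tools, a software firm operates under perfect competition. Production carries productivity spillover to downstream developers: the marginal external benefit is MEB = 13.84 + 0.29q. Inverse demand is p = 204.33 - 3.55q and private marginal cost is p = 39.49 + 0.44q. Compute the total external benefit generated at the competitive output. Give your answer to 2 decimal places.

819.26

Market equilibrium (private): 39.49 + 0.44q = 204.33 - 3.55q → q_m = 41.3133.
Total external benefit = ∫₀^{q_m} (13.84 + 0.29q) dq = 13.84×41.3133 + ½×0.29×41.3133² = 819.2604.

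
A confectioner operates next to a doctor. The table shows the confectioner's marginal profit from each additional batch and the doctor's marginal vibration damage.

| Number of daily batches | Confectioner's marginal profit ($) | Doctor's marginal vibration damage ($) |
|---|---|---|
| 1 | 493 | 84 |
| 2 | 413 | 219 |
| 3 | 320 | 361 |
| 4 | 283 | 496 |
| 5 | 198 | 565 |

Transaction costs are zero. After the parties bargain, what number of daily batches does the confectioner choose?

2

Bargaining reaches the level where marginal profit last exceeds marginal vibration damage.
That holds through level 2 (413 ≥ 219) but not at 3 (320 < 361).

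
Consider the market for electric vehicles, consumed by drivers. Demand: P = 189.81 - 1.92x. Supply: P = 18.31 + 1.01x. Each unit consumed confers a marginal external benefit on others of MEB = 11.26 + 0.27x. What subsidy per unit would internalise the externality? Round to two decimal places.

Social marginal benefit = demand + MEB = 201.07 - 1.65x.
Set SMB = MC: 201.07 - 1.65x = 18.31 + 1.01x → x* = 68.7068.
The Pigouvian subsidy equals MEB at x*: 11.26 + 0.27×68.7068 = 29.8108.

subsidy = 29.81 per unit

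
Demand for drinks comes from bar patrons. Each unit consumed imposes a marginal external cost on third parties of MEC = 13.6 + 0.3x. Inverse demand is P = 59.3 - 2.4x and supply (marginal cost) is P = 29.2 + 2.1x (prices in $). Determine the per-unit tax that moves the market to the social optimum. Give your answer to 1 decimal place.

Social marginal benefit = demand − MEC = 45.7 - 2.7x.
Set SMB = MC: 45.7 - 2.7x = 29.2 + 2.1x → x* = 3.4375.
The Pigouvian tax equals MEC at x*: 13.6 + 0.3×3.4375 = 14.6313.

tax = $14.6 per unit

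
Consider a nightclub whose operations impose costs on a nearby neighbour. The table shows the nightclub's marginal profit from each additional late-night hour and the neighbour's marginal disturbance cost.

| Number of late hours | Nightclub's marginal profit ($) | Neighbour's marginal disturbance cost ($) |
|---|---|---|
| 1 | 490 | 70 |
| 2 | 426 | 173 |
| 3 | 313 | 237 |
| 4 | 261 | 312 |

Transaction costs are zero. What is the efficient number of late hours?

3

Bargaining reaches the level where marginal profit last exceeds marginal disturbance cost.
That holds through level 3 (313 ≥ 237) but not at 4 (261 < 312).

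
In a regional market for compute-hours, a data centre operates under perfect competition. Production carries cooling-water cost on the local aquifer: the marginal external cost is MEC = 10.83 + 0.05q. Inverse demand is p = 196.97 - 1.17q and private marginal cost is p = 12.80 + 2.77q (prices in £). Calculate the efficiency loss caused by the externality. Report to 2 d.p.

Market equilibrium (private): 12.80 + 2.77q = 196.97 - 1.17q → q_m = 46.7437.
Social marginal cost = private MC + MEC = 23.63 + 2.82q.
Set SMC = demand: 23.63 + 2.82q = 196.97 - 1.17q → q* = 43.4436.
The welfare-loss triangle has base |q_m − q*| and height MEC(q_m) (the vertical gap between SMC and demand is zero at q* and MEC at q_m).
DWL = ½ × 3.3001 × 13.1672 = 21.7265.

DWL = £21.73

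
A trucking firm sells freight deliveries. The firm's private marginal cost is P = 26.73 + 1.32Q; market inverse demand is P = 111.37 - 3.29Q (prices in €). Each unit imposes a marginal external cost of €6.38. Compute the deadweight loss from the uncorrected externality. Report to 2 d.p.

Market equilibrium (private): 26.73 + 1.32Q = 111.37 - 3.29Q → Q_m = 18.3601.
Social marginal cost = private MC + MEC = 33.11 + 1.32Q.
Set SMC = demand: 33.11 + 1.32Q = 111.37 - 3.29Q → Q* = 16.9761.
Height of the DWL triangle at Q_m is SMC(Q_m) − demand(Q_m) = MEC(Q_m) = 6.3800.
DWL = ½ × 1.3840 × 6.3800 = 4.4150.

DWL = €4.41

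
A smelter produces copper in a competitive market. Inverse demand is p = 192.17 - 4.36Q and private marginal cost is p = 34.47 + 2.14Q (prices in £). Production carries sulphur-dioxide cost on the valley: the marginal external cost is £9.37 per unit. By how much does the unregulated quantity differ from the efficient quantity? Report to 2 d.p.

1.44 units

Market equilibrium (private): 34.47 + 2.14Q = 192.17 - 4.36Q → Q_m = 24.2615.
Social marginal cost = private MC + MEC = 43.84 + 2.14Q.
Set SMC = demand: 43.84 + 2.14Q = 192.17 - 4.36Q → Q* = 22.8200.
Gap = |24.2615 − 22.8200| = 1.4415.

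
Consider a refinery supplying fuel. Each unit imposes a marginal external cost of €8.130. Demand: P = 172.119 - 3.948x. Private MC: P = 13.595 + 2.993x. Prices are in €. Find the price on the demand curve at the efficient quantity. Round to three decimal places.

P = €86.576

Social marginal cost = private MC + MEC = 21.725 + 2.993x.
Set SMC = demand: 21.725 + 2.993x = 172.119 - 3.948x → x* = 21.6675.
Consumer price on the demand curve at x*: 172.119 − 3.948×21.6675 = 86.5757.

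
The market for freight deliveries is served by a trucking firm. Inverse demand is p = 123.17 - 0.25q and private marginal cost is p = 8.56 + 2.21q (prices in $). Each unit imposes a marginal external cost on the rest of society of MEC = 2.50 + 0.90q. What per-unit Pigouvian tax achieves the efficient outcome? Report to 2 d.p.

tax = $32.53 per unit

Social marginal cost = private MC + MEC = 11.06 + 3.11q.
Set SMC = demand: 11.06 + 3.11q = 123.17 - 0.25q → q* = 33.3661.
The Pigouvian tax equals MEC at q*: 2.50 + 0.90×33.3661 = 32.5295.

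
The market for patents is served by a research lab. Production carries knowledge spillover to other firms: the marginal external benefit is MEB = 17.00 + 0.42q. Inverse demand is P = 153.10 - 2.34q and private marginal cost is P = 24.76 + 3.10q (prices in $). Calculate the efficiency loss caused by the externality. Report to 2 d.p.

DWL = $72.12

Market equilibrium (private): 24.76 + 3.10q = 153.10 - 2.34q → q_m = 23.5919.
Social marginal cost = private MC − MEB = 7.76 + 2.68q.
Set SMC = demand: 7.76 + 2.68q = 153.10 - 2.34q → q* = 28.9522.
The welfare-loss triangle has base |q_m − q*| and height MEB(q_m) (the vertical gap between SMC and demand is zero at q* and MEB at q_m).
DWL = ½ × 5.3603 × 26.9086 = 72.1191.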